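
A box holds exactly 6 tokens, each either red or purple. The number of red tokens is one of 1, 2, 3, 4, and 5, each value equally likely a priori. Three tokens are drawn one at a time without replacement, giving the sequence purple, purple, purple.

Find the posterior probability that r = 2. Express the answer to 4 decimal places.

Under each hypothesis, the probability of the observed sequence is: P(data | r = 1) = (5/6)(4/5)(3/4) = 1/2; P(data | r = 2) = (4/6)(3/5)(2/4) = 1/5; P(data | r = 3) = (3/6)(2/5)(1/4) = 1/20; P(data | r = 4) = (2/6)(1/5)(0/4) = 0; P(data | r = 5) = (1/6)(0/5) = 0.
Multiplying each by its prior: 1/5 · 1/2 = 1/10, 1/5 · 1/5 = 1/25, 1/5 · 1/20 = 1/100, 1/5 · 0 = 0, 1/5 · 0 = 0; with total 3/20.
Hence P(r = 2 | data) = (1/25) / (3/20) = 4/15.

0.2667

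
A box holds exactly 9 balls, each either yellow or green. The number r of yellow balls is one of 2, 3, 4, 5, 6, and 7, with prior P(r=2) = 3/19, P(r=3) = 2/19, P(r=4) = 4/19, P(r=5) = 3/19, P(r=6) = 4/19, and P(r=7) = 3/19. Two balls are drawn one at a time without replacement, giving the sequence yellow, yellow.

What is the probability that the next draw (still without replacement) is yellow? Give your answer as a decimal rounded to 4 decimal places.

The likelihood of the observed sequence under each hypothesis: P(data | r = 2) = (2/9)(1/8) = 1/36; P(data | r = 3) = (3/9)(2/8) = 1/12; P(data | r = 4) = (4/9)(3/8) = 1/6; P(data | r = 5) = (5/9)(4/8) = 5/18; P(data | r = 6) = (6/9)(5/8) = 5/12; P(data | r = 7) = (7/9)(6/8) = 7/12.
Weighting by the prior gives 3/19 · 1/36 = 1/228, 2/19 · 1/12 = 1/114, 4/19 · 1/6 = 2/57, 3/19 · 5/18 = 5/114, 4/19 · 5/12 = 5/57, 3/19 · 7/12 = 7/76; with total 31/114.
Normalising, the posterior is P(r = 2 | data) = 1/62, P(r = 3 | data) = 1/31, P(r = 4 | data) = 4/31, P(r = 5 | data) = 5/31, P(r = 6 | data) = 10/31, P(r = 7 | data) = 21/62.
Averaging over the posterior, P(yellow next | data) = (0)(1/62) + (1/7)(1/31) + (2/7)(4/31) + (3/7)(5/31) + (4/7)(10/31) + (5/7)(21/62) = 233/434.

0.5369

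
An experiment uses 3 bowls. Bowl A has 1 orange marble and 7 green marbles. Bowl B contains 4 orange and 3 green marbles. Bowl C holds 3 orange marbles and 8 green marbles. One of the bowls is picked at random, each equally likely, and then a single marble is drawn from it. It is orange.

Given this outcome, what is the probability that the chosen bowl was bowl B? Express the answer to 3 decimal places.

0.590

For each hypothesis, P(data | H) works out to: P(data | bowl A) = (1/8) = 1/8; P(data | bowl B) = (4/7) = 4/7; P(data | bowl C) = (3/11) = 3/11.
Multiplying each by its prior: 1/3 · 1/8 = 1/24, 1/3 · 4/7 = 4/21, 1/3 · 3/11 = 1/11; these sum to 199/616.
So P(bowl B | data) = (4/21) / (199/616) = 352/597.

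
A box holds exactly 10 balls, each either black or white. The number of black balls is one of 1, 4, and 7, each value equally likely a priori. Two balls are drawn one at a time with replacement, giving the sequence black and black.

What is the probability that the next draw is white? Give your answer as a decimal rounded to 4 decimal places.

For each hypothesis, P(data | H) works out to: P(data | r = 1) = (1/10)(1/10) = 1/100; P(data | r = 4) = (4/10)(4/10) = 4/25; P(data | r = 7) = (7/10)(7/10) = 49/100.
Weighting by the prior gives 1/3 · 1/100 = 1/300, 1/3 · 4/25 = 4/75, 1/3 · 49/100 = 49/300; with total 11/50.
Dividing through by the total gives posterior P(r = 1 | data) = 1/66, P(r = 4 | data) = 8/33, P(r = 7 | data) = 49/66.
So P(white next | data) = Σ P(white next | H) P(H | data) = (9/10)(1/66) + (3/5)(8/33) + (3/10)(49/66) = 21/55.

0.3818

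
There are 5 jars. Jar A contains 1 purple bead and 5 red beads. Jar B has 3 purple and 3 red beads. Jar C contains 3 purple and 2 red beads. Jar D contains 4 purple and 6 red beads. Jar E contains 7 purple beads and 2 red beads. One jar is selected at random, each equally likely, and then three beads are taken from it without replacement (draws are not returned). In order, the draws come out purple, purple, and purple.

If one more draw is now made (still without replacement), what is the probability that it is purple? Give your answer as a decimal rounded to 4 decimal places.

Under each hypothesis, the probability of the observed sequence is: P(data | jar A) = (1/6)(0/5) = 0; P(data | jar B) = (3/6)(2/5)(1/4) = 1/20; P(data | jar C) = (3/5)(2/4)(1/3) = 1/10; P(data | jar D) = (4/10)(3/9)(2/8) = 1/30; P(data | jar E) = (7/9)(6/8)(5/7) = 5/12.
Multiplying each by its prior: 1/5 · 0 = 0, 1/5 · 1/20 = 1/100, 1/5 · 1/10 = 1/50, 1/5 · 1/30 = 1/150, 1/5 · 5/12 = 1/12; with total 3/25.
Normalising, the posterior is P(jar A | data) = 0, P(jar B | data) = 1/12, P(jar C | data) = 1/6, P(jar D | data) = 1/18, P(jar E | data) = 25/36.
So P(purple next | data) = Σ P(purple next | H) P(H | data) = (0)(1/12) + (0)(1/6) + (1/7)(1/18) + (2/3)(25/36) = 89/189.

0.4709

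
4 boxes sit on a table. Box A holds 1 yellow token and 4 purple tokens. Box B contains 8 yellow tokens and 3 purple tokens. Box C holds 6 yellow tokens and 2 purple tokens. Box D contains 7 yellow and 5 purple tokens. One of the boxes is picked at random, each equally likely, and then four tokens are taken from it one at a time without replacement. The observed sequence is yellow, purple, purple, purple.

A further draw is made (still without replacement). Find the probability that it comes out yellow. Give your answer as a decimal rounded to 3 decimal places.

0.135

For each hypothesis, P(data | H) works out to: P(data | box A) = (1/5)(4/4)(3/3)(2/2) = 0.2; P(data | box B) = (8/11)(3/10)(2/9)(1/8) = 0.0060606; P(data | box C) = (6/8)(2/7)(1/6)(0/5) = 0; P(data | box D) = (7/12)(5/11)(4/10)(3/9) = 0.035354.
Weighting by the prior gives 1/4 · 0.2 = 0.05, 1/4 · 0.0060606 = 0.0015152, 1/4 · 0 = 0, 1/4 · 0.035354 = 0.0088384; these sum to 0.060354.
Normalising, the posterior is P(box A | data) = 0.82845, P(box B | data) = 0.025105, P(box C | data) = 0, P(box D | data) = 0.14644.
Averaging over the posterior, P(yellow next | data) = (0)(0.82845) + (1)(0.025105) + (3/4)(0.14644) = 0.13494.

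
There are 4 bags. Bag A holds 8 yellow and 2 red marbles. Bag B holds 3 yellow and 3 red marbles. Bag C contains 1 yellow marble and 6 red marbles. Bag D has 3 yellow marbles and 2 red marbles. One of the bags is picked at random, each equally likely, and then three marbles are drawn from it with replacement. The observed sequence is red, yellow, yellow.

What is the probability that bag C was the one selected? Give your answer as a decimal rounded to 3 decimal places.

The likelihood of the observed sequence under each hypothesis: P(data | bag A) = (2/10)(8/10)(8/10) = 0.128; P(data | bag B) = (3/6)(3/6)(3/6) = 0.125; P(data | bag C) = (6/7)(1/7)(1/7) = 0.017493; P(data | bag D) = (2/5)(3/5)(3/5) = 0.144.
Multiplying each by its prior: 1/4 · 0.128 = 0.032, 1/4 · 0.125 = 0.03125, 1/4 · 0.017493 = 0.0043732, 1/4 · 0.144 = 0.036; summing to 0.10362.
By Bayes' rule, P(bag C | data) = (0.0043732) / (0.10362) = 0.042203.

0.042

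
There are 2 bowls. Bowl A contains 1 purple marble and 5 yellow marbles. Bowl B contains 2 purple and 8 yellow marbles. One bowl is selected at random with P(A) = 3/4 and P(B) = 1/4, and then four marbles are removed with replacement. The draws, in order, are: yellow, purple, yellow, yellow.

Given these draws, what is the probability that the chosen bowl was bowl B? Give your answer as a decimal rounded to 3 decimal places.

0.261

Under each hypothesis, the probability of the observed sequence is: P(data | bowl A) = (5/6)(1/6)(5/6)(5/6) = 0.096451; P(data | bowl B) = (8/10)(2/10)(8/10)(8/10) = 0.1024.
Weighting by the prior gives 3/4 · 0.096451 = 0.072338, 1/4 · 0.1024 = 0.0256; summing to 0.097938.
Therefore the posterior P(bowl B | data) = (0.0256) / (0.097938) = 0.26139.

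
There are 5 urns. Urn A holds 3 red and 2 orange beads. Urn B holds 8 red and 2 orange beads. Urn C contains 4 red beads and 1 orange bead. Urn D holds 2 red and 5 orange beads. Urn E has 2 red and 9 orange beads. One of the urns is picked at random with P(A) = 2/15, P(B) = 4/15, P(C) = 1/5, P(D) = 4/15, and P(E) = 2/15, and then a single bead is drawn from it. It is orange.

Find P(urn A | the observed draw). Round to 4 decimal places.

Under each hypothesis, the probability of this draw is: P(data | urn A) = (2/5) = 0.4; P(data | urn B) = (2/10) = 0.2; P(data | urn C) = (1/5) = 0.2; P(data | urn D) = (5/7) = 0.71429; P(data | urn E) = (9/11) = 0.81818.
Weighting by the prior gives 2/15 · 0.4 = 0.053333, 4/15 · 0.2 = 0.053333, 1/5 · 0.2 = 0.04, 4/15 · 0.71429 = 0.19048, 2/15 · 0.81818 = 0.10909; summing to 0.44623.
So P(urn A | data) = (0.053333) / (0.44623) = 0.11952.

0.1195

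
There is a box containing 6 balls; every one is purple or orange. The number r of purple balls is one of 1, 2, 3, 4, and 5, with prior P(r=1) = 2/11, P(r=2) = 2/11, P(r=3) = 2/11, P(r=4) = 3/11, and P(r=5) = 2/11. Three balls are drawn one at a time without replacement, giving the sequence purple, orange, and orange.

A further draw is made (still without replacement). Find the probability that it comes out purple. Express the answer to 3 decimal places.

0.432

For each hypothesis, P(data | H) works out to: P(data | r = 1) = (1/6)(5/5)(4/4) = 1/6; P(data | r = 2) = (2/6)(4/5)(3/4) = 1/5; P(data | r = 3) = (3/6)(3/5)(2/4) = 3/20; P(data | r = 4) = (4/6)(2/5)(1/4) = 1/15; P(data | r = 5) = (5/6)(1/5)(0/4) = 0.
The prior-weighted likelihoods are 2/11 · 1/6 = 1/33, 2/11 · 1/5 = 2/55, 2/11 · 3/20 = 3/110, 3/11 · 1/15 = 1/55, 2/11 · 0 = 0; summing to 37/330.
Dividing through by the total gives posterior P(r = 1 | data) = 10/37, P(r = 2 | data) = 12/37, P(r = 3 | data) = 9/37, P(r = 4 | data) = 6/37, P(r = 5 | data) = 0.
Averaging over the posterior, P(purple next | data) = (0)(10/37) + (1/3)(12/37) + (2/3)(9/37) + (1)(6/37) = 16/37.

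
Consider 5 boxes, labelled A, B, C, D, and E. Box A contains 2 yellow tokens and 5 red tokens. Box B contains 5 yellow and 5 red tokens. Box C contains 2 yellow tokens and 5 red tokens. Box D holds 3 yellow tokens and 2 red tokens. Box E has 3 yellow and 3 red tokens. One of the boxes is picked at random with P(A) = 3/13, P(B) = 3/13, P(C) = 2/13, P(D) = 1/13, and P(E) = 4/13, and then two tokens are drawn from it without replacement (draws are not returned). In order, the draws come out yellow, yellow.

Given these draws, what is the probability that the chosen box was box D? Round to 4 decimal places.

Under each hypothesis, the probability of the observed sequence is: P(data | box A) = (2/7)(1/6) = 0.047619; P(data | box B) = (5/10)(4/9) = 0.22222; P(data | box C) = (2/7)(1/6) = 0.047619; P(data | box D) = (3/5)(2/4) = 0.3; P(data | box E) = (3/6)(2/5) = 0.2.
The prior-weighted likelihoods are 3/13 · 0.047619 = 0.010989, 3/13 · 0.22222 = 0.051282, 2/13 · 0.047619 = 0.007326, 1/13 · 0.3 = 0.023077, 4/13 · 0.2 = 0.061538; these sum to 0.15421.
Therefore the posterior P(box D | data) = (0.023077) / (0.15421) = 0.14964.

0.1496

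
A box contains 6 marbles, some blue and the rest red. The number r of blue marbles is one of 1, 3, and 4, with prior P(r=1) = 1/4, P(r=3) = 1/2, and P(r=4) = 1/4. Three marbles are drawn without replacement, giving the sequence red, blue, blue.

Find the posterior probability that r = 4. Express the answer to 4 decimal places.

0.4000

Under each hypothesis, the probability of the observed sequence is: P(data | r = 1) = (5/6)(1/5)(0/4) = 0; P(data | r = 3) = (3/6)(3/5)(2/4) = 3/20; P(data | r = 4) = (2/6)(4/5)(3/4) = 1/5.
Multiplying each by its prior: 1/4 · 0 = 0, 1/2 · 3/20 = 3/40, 1/4 · 1/5 = 1/20; these sum to 1/8.
Therefore the posterior P(r = 4 | data) = (1/20) / (1/8) = 2/5.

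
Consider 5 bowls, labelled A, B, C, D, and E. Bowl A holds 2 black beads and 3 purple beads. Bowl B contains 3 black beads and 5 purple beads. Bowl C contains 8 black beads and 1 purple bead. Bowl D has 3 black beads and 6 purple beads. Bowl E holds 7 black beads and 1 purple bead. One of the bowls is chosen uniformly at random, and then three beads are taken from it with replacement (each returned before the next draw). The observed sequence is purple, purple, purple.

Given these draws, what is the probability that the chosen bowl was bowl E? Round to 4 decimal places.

For each hypothesis, P(data | H) works out to: P(data | bowl A) = (3/5)(3/5)(3/5) = 0.216; P(data | bowl B) = (5/8)(5/8)(5/8) = 0.24414; P(data | bowl C) = (1/9)(1/9)(1/9) = 0.0013717; P(data | bowl D) = (6/9)(6/9)(6/9) = 0.2963; P(data | bowl E) = (1/8)(1/8)(1/8) = 0.0019531.
Weighting by the prior gives 1/5 · 0.216 = 0.0432, 1/5 · 0.24414 = 0.048828, 1/5 · 0.0013717 = 0.00027435, 1/5 · 0.2963 = 0.059259, 1/5 · 0.0019531 = 0.00039063; these sum to 0.15195.
So P(bowl E | data) = (0.00039063) / (0.15195) = 0.0025707.

0.0026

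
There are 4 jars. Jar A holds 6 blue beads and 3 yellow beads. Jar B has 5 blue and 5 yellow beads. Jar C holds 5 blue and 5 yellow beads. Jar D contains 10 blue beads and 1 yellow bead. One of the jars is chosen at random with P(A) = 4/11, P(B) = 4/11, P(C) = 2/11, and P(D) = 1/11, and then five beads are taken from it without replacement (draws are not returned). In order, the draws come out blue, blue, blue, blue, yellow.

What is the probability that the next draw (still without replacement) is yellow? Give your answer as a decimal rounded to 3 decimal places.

The likelihood of the observed sequence under each hypothesis: P(data | jar A) = (6/9)(5/8)(4/7)(3/6)(3/5) = 0.071429; P(data | jar B) = (5/10)(4/9)(3/8)(2/7)(5/6) = 0.019841; P(data | jar C) = (5/10)(4/9)(3/8)(2/7)(5/6) = 0.019841; P(data | jar D) = (10/11)(9/10)(8/9)(7/8)(1/7) = 0.090909.
Multiplying each by its prior: 4/11 · 0.071429 = 0.025974, 4/11 · 0.019841 = 0.007215, 2/11 · 0.019841 = 0.0036075, 1/11 · 0.090909 = 0.0082645; summing to 0.045061.
Normalising, the posterior is P(jar A | data) = 0.57642, P(jar B | data) = 0.16012, P(jar C | data) = 0.080058, P(jar D | data) = 0.18341.
The predictive probability is P(yellow next | data) = (1/2)(0.57642) + (4/5)(0.16012) + (4/5)(0.080058) + (0)(0.18341) = 0.48035.

0.480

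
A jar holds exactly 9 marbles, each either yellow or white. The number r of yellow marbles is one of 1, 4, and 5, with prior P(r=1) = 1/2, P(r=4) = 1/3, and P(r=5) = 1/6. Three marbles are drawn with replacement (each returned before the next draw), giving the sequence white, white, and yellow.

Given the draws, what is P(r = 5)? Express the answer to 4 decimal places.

Under each hypothesis, the probability of the observed sequence is: P(data | r = 1) = (8/9)(8/9)(1/9) = 0.087791; P(data | r = 4) = (5/9)(5/9)(4/9) = 0.13717; P(data | r = 5) = (4/9)(4/9)(5/9) = 0.10974.
Multiplying each by its prior: 1/2 · 0.087791 = 0.043896, 1/3 · 0.13717 = 0.045725, 1/6 · 0.10974 = 0.01829; these sum to 0.10791.
Therefore the posterior P(r = 5 | data) = (0.01829) / (0.10791) = 0.16949.

0.1695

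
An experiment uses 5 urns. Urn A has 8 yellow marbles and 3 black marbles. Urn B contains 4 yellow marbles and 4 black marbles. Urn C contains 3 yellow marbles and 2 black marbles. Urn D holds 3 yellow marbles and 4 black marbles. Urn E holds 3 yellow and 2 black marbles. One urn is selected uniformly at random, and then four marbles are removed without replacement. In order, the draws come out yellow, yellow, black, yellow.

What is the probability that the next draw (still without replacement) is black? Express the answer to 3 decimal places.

0.745

The likelihood of the observed sequence under each hypothesis: P(data | urn A) = (8/11)(7/10)(3/9)(6/8) = 0.12727; P(data | urn B) = (4/8)(3/7)(4/6)(2/5) = 0.057143; P(data | urn C) = (3/5)(2/4)(2/3)(1/2) = 0.1; P(data | urn D) = (3/7)(2/6)(4/5)(1/4) = 0.028571; P(data | urn E) = (3/5)(2/4)(2/3)(1/2) = 0.1.
The prior-weighted likelihoods are 1/5 · 0.12727 = 0.025455, 1/5 · 0.057143 = 0.011429, 1/5 · 0.1 = 0.02, 1/5 · 0.028571 = 0.0057143, 1/5 · 0.1 = 0.02; summing to 0.082597.
Normalising, the posterior is P(urn A | data) = 0.30818, P(urn B | data) = 0.13836, P(urn C | data) = 0.24214, P(urn D | data) = 0.069182, P(urn E | data) = 0.24214.
So P(black next | data) = Σ P(black next | H) P(H | data) = (2/7)(0.30818) + (3/4)(0.13836) + (1)(0.24214) + (1)(0.069182) + (1)(0.24214) = 0.74528.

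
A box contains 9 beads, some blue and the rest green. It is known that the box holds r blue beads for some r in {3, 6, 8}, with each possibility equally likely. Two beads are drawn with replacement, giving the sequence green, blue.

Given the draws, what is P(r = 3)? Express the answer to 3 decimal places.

For each hypothesis, P(data | H) works out to: P(data | r = 3) = (6/9)(3/9) = 2/9; P(data | r = 6) = (3/9)(6/9) = 2/9; P(data | r = 8) = (1/9)(8/9) = 8/81.
Multiplying each by its prior: 1/3 · 2/9 = 2/27, 1/3 · 2/9 = 2/27, 1/3 · 8/81 = 8/243; with total 44/243.
Hence P(r = 3 | data) = (2/27) / (44/243) = 9/22.

0.409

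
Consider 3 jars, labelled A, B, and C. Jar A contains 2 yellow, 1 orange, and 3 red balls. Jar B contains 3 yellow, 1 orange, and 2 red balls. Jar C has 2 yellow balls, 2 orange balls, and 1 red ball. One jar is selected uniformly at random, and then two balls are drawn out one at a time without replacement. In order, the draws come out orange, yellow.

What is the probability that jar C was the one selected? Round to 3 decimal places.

Under each hypothesis, the probability of the observed sequence is: P(data | jar A) = (1/6)(2/5) = 1/15; P(data | jar B) = (1/6)(3/5) = 1/10; P(data | jar C) = (2/5)(2/4) = 1/5.
Multiplying each by its prior: 1/3 · 1/15 = 1/45, 1/3 · 1/10 = 1/30, 1/3 · 1/5 = 1/15; summing to 11/90.
Therefore the posterior P(jar C | data) = (1/15) / (11/90) = 6/11.

0.545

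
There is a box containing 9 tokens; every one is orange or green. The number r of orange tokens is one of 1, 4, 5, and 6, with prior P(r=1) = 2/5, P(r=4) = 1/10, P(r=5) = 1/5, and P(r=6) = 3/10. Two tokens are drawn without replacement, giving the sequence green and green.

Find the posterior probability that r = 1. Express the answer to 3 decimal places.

Compute the likelihood of the observed sequence for each case: P(data | r = 1) = (8/9)(7/8) = 7/9; P(data | r = 4) = (5/9)(4/8) = 5/18; P(data | r = 5) = (4/9)(3/8) = 1/6; P(data | r = 6) = (3/9)(2/8) = 1/12.
Weighting by the prior gives 2/5 · 7/9 = 14/45, 1/10 · 5/18 = 1/36, 1/5 · 1/6 = 1/30, 3/10 · 1/12 = 1/40; these sum to 143/360.
By Bayes' rule, P(r = 1 | data) = (14/45) / (143/360) = 112/143.

0.783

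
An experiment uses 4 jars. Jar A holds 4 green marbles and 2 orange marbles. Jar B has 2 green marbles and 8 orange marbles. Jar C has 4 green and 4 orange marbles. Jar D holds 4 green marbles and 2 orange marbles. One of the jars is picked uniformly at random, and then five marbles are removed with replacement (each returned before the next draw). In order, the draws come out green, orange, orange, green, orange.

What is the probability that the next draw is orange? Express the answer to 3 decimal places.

Under each hypothesis, the probability of the observed sequence is: P(data | jar A) = (4/6)(2/6)(2/6)(4/6)(2/6) = 0.016461; P(data | jar B) = (2/10)(8/10)(8/10)(2/10)(8/10) = 0.02048; P(data | jar C) = (4/8)(4/8)(4/8)(4/8)(4/8) = 0.03125; P(data | jar D) = (4/6)(2/6)(2/6)(4/6)(2/6) = 0.016461.
The prior-weighted likelihoods are 1/4 · 0.016461 = 0.0041152, 1/4 · 0.02048 = 0.00512, 1/4 · 0.03125 = 0.0078125, 1/4 · 0.016461 = 0.0041152; summing to 0.021163.
Normalising, the posterior is P(jar A | data) = 0.19445, P(jar B | data) = 0.24193, P(jar C | data) = 0.36916, P(jar D | data) = 0.19445.
Averaging over the posterior, P(orange next | data) = (1/3)(0.19445) + (4/5)(0.24193) + (1/2)(0.36916) + (1/3)(0.19445) = 0.50776.

0.508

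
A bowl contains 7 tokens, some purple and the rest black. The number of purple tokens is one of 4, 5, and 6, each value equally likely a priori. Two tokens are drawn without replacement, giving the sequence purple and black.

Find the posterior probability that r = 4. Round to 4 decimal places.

For each hypothesis, P(data | H) works out to: P(data | r = 4) = (4/7)(3/6) = 2/7; P(data | r = 5) = (5/7)(2/6) = 5/21; P(data | r = 6) = (6/7)(1/6) = 1/7.
The prior-weighted likelihoods are 1/3 · 2/7 = 2/21, 1/3 · 5/21 = 5/63, 1/3 · 1/7 = 1/21; these sum to 2/9.
By Bayes' rule, P(r = 4 | data) = (2/21) / (2/9) = 3/7.

0.4286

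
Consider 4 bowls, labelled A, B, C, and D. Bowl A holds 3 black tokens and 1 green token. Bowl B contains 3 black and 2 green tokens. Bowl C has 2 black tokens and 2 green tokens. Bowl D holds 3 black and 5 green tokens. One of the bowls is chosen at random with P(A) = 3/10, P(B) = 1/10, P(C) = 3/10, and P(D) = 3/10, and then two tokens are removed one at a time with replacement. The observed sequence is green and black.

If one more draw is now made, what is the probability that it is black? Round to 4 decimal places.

The likelihood of the observed sequence under each hypothesis: P(data | bowl A) = (1/4)(3/4) = 0.1875; P(data | bowl B) = (2/5)(3/5) = 0.24; P(data | bowl C) = (2/4)(2/4) = 0.25; P(data | bowl D) = (5/8)(3/8) = 0.23438.
The prior-weighted likelihoods are 3/10 · 0.1875 = 0.05625, 1/10 · 0.24 = 0.024, 3/10 · 0.25 = 0.075, 3/10 · 0.23438 = 0.070312; with total 0.22556.
The posterior is then P(bowl A | data) = 0.24938, P(bowl B | data) = 0.1064, P(bowl C | data) = 0.3325, P(bowl D | data) = 0.31172.
Averaging over the posterior, P(black next | data) = (3/4)(0.24938) + (3/5)(0.1064) + (1/2)(0.3325) + (3/8)(0.31172) = 0.53402.

0.5340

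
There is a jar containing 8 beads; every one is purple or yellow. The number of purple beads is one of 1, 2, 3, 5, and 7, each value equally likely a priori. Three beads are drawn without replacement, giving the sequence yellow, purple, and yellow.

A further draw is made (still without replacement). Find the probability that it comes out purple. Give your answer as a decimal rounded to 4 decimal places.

0.3125

For each hypothesis, P(data | H) works out to: P(data | r = 1) = (7/8)(1/7)(6/6) = 1/8; P(data | r = 2) = (6/8)(2/7)(5/6) = 5/28; P(data | r = 3) = (5/8)(3/7)(4/6) = 5/28; P(data | r = 5) = (3/8)(5/7)(2/6) = 5/56; P(data | r = 7) = (1/8)(7/7)(0/6) = 0.
Weighting by the prior gives 1/5 · 1/8 = 1/40, 1/5 · 5/28 = 1/28, 1/5 · 5/28 = 1/28, 1/5 · 5/56 = 1/56, 1/5 · 0 = 0; these sum to 4/35.
Dividing through by the total gives posterior P(r = 1 | data) = 7/32, P(r = 2 | data) = 5/16, P(r = 3 | data) = 5/16, P(r = 5 | data) = 5/32, P(r = 7 | data) = 0.
The predictive probability is P(purple next | data) = (0)(7/32) + (1/5)(5/16) + (2/5)(5/16) + (4/5)(5/32) = 5/16.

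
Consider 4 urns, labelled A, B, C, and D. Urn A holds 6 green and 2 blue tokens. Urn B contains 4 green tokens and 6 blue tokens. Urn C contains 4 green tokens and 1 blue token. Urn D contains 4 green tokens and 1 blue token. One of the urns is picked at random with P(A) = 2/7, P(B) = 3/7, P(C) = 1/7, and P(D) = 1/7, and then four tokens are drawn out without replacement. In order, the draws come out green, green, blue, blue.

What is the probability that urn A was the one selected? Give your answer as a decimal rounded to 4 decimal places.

0.2500

The likelihood of the observed sequence under each hypothesis: P(data | urn A) = (6/8)(5/7)(2/6)(1/5) = 1/28; P(data | urn B) = (4/10)(3/9)(6/8)(5/7) = 1/14; P(data | urn C) = (4/5)(3/4)(1/3)(0/2) = 0; P(data | urn D) = (4/5)(3/4)(1/3)(0/2) = 0.
The prior-weighted likelihoods are 2/7 · 1/28 = 1/98, 3/7 · 1/14 = 3/98, 1/7 · 0 = 0, 1/7 · 0 = 0; with total 2/49.
By Bayes' rule, P(urn A | data) = (1/98) / (2/49) = 1/4.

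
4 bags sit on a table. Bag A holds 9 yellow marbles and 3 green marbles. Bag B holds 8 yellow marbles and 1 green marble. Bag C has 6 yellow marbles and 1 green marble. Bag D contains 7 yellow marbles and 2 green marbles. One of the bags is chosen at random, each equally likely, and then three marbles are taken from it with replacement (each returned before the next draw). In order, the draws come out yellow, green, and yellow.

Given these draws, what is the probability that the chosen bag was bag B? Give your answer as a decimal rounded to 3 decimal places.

0.188

For each hypothesis, P(data | H) works out to: P(data | bag A) = (9/12)(3/12)(9/12) = 0.14062; P(data | bag B) = (8/9)(1/9)(8/9) = 0.087791; P(data | bag C) = (6/7)(1/7)(6/7) = 0.10496; P(data | bag D) = (7/9)(2/9)(7/9) = 0.13443.
Weighting by the prior gives 1/4 · 0.14062 = 0.035156, 1/4 · 0.087791 = 0.021948, 1/4 · 0.10496 = 0.026239, 1/4 · 0.13443 = 0.033608; with total 0.11695.
So P(bag B | data) = (0.021948) / (0.11695) = 0.18767.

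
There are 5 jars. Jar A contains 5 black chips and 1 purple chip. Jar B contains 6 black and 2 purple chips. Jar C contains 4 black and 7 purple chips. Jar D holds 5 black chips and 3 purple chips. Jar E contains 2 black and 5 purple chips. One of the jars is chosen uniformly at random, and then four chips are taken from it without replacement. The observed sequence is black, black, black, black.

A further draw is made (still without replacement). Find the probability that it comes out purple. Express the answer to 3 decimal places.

0.531

Compute the likelihood of the observed sequence for each case: P(data | jar A) = (5/6)(4/5)(3/4)(2/3) = 0.33333; P(data | jar B) = (6/8)(5/7)(4/6)(3/5) = 0.21429; P(data | jar C) = (4/11)(3/10)(2/9)(1/8) = 0.0030303; P(data | jar D) = (5/8)(4/7)(3/6)(2/5) = 0.071429; P(data | jar E) = (2/7)(1/6)(0/5) = 0.
Weighting by the prior gives 1/5 · 0.33333 = 0.066667, 1/5 · 0.21429 = 0.042857, 1/5 · 0.0030303 = 0.00060606, 1/5 · 0.071429 = 0.014286, 1/5 · 0 = 0; with total 0.12442.
The posterior is then P(jar A | data) = 0.53584, P(jar B | data) = 0.34447, P(jar C | data) = 0.0048713, P(jar D | data) = 0.11482, P(jar E | data) = 0.
Averaging over the posterior, P(purple next | data) = (1/2)(0.53584) + (1/2)(0.34447) + (1)(0.0048713) + (3/4)(0.11482) = 0.53114.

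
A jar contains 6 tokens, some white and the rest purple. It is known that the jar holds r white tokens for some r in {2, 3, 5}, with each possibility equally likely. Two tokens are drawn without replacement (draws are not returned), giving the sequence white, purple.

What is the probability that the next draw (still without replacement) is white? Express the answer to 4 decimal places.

For each hypothesis, P(data | H) works out to: P(data | r = 2) = (2/6)(4/5) = 4/15; P(data | r = 3) = (3/6)(3/5) = 3/10; P(data | r = 5) = (5/6)(1/5) = 1/6.
Weighting by the prior gives 1/3 · 4/15 = 4/45, 1/3 · 3/10 = 1/10, 1/3 · 1/6 = 1/18; with total 11/45.
Normalising, the posterior is P(r = 2 | data) = 4/11, P(r = 3 | data) = 9/22, P(r = 5 | data) = 5/22.
So P(white next | data) = Σ P(white next | H) P(H | data) = (1/4)(4/11) + (1/2)(9/22) + (1)(5/22) = 23/44.

0.5227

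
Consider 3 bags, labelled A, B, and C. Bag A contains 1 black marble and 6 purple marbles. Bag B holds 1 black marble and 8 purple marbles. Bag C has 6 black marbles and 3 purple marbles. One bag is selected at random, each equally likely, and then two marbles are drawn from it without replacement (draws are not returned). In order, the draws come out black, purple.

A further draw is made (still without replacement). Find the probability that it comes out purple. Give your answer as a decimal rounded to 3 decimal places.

Under each hypothesis, the probability of the observed sequence is: P(data | bag A) = (1/7)(6/6) = 1/7; P(data | bag B) = (1/9)(8/8) = 1/9; P(data | bag C) = (6/9)(3/8) = 1/4.
Multiplying each by its prior: 1/3 · 1/7 = 1/21, 1/3 · 1/9 = 1/27, 1/3 · 1/4 = 1/12; summing to 127/756.
Dividing through by the total gives posterior P(bag A | data) = 36/127, P(bag B | data) = 28/127, P(bag C | data) = 63/127.
So P(purple next | data) = Σ P(purple next | H) P(H | data) = (1)(36/127) + (1)(28/127) + (2/7)(63/127) = 82/127.

0.646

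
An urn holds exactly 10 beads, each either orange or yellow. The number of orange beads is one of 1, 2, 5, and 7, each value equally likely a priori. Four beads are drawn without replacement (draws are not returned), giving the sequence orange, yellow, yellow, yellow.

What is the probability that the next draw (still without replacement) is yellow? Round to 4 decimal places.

Under each hypothesis, the probability of the observed sequence is: P(data | r = 1) = (1/10)(9/9)(8/8)(7/7) = 0.1; P(data | r = 2) = (2/10)(8/9)(7/8)(6/7) = 0.13333; P(data | r = 5) = (5/10)(5/9)(4/8)(3/7) = 0.059524; P(data | r = 7) = (7/10)(3/9)(2/8)(1/7) = 0.0083333.
Multiplying each by its prior: 1/4 · 0.1 = 0.025, 1/4 · 0.13333 = 0.033333, 1/4 · 0.059524 = 0.014881, 1/4 · 0.0083333 = 0.0020833; these sum to 0.075298.
Normalising, the posterior is P(r = 1 | data) = 0.33202, P(r = 2 | data) = 0.44269, P(r = 5 | data) = 0.19763, P(r = 7 | data) = 0.027668.
The predictive probability is P(yellow next | data) = (1)(0.33202) + (5/6)(0.44269) + (1/3)(0.19763) + (0)(0.027668) = 0.7668.

0.7668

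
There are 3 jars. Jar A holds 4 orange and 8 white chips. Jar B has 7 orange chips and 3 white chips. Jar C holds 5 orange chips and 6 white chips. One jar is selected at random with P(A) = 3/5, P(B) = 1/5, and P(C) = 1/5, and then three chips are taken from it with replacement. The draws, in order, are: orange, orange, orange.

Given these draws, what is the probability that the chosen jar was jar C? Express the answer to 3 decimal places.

0.171

Compute the likelihood of the observed sequence for each case: P(data | jar A) = (4/12)(4/12)(4/12) = 0.037037; P(data | jar B) = (7/10)(7/10)(7/10) = 0.343; P(data | jar C) = (5/11)(5/11)(5/11) = 0.093914.
Multiplying each by its prior: 3/5 · 0.037037 = 0.022222, 1/5 · 0.343 = 0.0686, 1/5 · 0.093914 = 0.018783; summing to 0.10961.
Hence P(jar C | data) = (0.018783) / (0.10961) = 0.17137.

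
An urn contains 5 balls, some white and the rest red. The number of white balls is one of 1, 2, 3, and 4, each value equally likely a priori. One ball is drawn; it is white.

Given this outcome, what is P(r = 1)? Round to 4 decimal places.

0.1000

Under each hypothesis, the probability of this draw is: P(data | r = 1) = (1/5) = 1/5; P(data | r = 2) = (2/5) = 2/5; P(data | r = 3) = (3/5) = 3/5; P(data | r = 4) = (4/5) = 4/5.
Multiplying each by its prior: 1/4 · 1/5 = 1/20, 1/4 · 2/5 = 1/10, 1/4 · 3/5 = 3/20, 1/4 · 4/5 = 1/5; these sum to 1/2.
Therefore the posterior P(r = 1 | data) = (1/20) / (1/2) = 1/10.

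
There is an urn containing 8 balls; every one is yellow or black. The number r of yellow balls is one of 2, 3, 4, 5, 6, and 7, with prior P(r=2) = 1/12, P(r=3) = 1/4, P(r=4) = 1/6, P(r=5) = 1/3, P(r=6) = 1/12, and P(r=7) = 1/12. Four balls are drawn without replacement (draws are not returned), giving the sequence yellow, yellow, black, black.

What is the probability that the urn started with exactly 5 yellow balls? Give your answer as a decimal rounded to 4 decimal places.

The likelihood of the observed sequence under each hypothesis: P(data | r = 2) = (2/8)(1/7)(6/6)(5/5) = 1/28; P(data | r = 3) = (3/8)(2/7)(5/6)(4/5) = 1/14; P(data | r = 4) = (4/8)(3/7)(4/6)(3/5) = 3/35; P(data | r = 5) = (5/8)(4/7)(3/6)(2/5) = 1/14; P(data | r = 6) = (6/8)(5/7)(2/6)(1/5) = 1/28; P(data | r = 7) = (7/8)(6/7)(1/6)(0/5) = 0.
Weighting by the prior gives 1/12 · 1/28 = 1/336, 1/4 · 1/14 = 1/56, 1/6 · 3/35 = 1/70, 1/3 · 1/14 = 1/42, 1/12 · 1/28 = 1/336, 1/12 · 0 = 0; with total 13/210.
By Bayes' rule, P(r = 5 | data) = (1/42) / (13/210) = 5/13.

0.3846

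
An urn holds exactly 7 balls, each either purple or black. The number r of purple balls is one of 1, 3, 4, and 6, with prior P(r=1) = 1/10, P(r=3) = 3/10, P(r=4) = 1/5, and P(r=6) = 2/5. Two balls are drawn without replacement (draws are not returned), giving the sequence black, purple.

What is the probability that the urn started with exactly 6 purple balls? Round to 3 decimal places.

Under each hypothesis, the probability of the observed sequence is: P(data | r = 1) = (6/7)(1/6) = 1/7; P(data | r = 3) = (4/7)(3/6) = 2/7; P(data | r = 4) = (3/7)(4/6) = 2/7; P(data | r = 6) = (1/7)(6/6) = 1/7.
Multiplying each by its prior: 1/10 · 1/7 = 1/70, 3/10 · 2/7 = 3/35, 1/5 · 2/7 = 2/35, 2/5 · 1/7 = 2/35; these sum to 3/14.
By Bayes' rule, P(r = 6 | data) = (2/35) / (3/14) = 4/15.

0.267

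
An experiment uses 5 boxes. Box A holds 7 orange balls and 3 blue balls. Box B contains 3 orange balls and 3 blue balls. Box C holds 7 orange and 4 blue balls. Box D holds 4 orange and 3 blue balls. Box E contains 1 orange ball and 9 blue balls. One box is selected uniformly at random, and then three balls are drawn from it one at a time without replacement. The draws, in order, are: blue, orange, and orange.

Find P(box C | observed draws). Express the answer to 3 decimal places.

0.255

Compute the likelihood of the observed sequence for each case: P(data | box A) = (3/10)(7/9)(6/8) = 0.175; P(data | box B) = (3/6)(3/5)(2/4) = 0.15; P(data | box C) = (4/11)(7/10)(6/9) = 0.1697; P(data | box D) = (3/7)(4/6)(3/5) = 0.17143; P(data | box E) = (9/10)(1/9)(0/8) = 0.
Weighting by the prior gives 1/5 · 0.175 = 0.035, 1/5 · 0.15 = 0.03, 1/5 · 0.1697 = 0.033939, 1/5 · 0.17143 = 0.034286, 1/5 · 0 = 0; summing to 0.13323.
Therefore the posterior P(box C | data) = (0.033939) / (0.13323) = 0.25475.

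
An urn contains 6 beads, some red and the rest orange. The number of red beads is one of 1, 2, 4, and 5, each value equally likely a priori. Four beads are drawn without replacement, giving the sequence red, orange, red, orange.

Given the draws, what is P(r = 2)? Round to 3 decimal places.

The likelihood of the observed sequence under each hypothesis: P(data | r = 1) = (1/6)(5/5)(0/4) = 0; P(data | r = 2) = (2/6)(4/5)(1/4)(3/3) = 1/15; P(data | r = 4) = (4/6)(2/5)(3/4)(1/3) = 1/15; P(data | r = 5) = (5/6)(1/5)(4/4)(0/3) = 0.
Multiplying each by its prior: 1/4 · 0 = 0, 1/4 · 1/15 = 1/60, 1/4 · 1/15 = 1/60, 1/4 · 0 = 0; these sum to 1/30.
Hence P(r = 2 | data) = (1/60) / (1/30) = 1/2.

0.500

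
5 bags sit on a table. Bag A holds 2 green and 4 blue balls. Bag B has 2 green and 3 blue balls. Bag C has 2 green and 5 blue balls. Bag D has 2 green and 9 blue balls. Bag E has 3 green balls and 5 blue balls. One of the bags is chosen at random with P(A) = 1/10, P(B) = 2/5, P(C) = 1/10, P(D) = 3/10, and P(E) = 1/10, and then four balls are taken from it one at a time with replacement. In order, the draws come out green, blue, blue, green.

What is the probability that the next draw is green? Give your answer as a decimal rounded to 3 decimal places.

Compute the likelihood of the observed sequence for each case: P(data | bag A) = (2/6)(4/6)(4/6)(2/6) = 0.049383; P(data | bag B) = (2/5)(3/5)(3/5)(2/5) = 0.0576; P(data | bag C) = (2/7)(5/7)(5/7)(2/7) = 0.041649; P(data | bag D) = (2/11)(9/11)(9/11)(2/11) = 0.02213; P(data | bag E) = (3/8)(5/8)(5/8)(3/8) = 0.054932.
The prior-weighted likelihoods are 1/10 · 0.049383 = 0.0049383, 2/5 · 0.0576 = 0.02304, 1/10 · 0.041649 = 0.0041649, 3/10 · 0.02213 = 0.0066389, 1/10 · 0.054932 = 0.0054932; with total 0.044275.
The posterior is then P(bag A | data) = 0.11154, P(bag B | data) = 0.52038, P(bag C | data) = 0.094069, P(bag D | data) = 0.14995, P(bag E | data) = 0.12407.
So P(green next | data) = Σ P(green next | H) P(H | data) = (1/3)(0.11154) + (2/5)(0.52038) + (2/7)(0.094069) + (2/11)(0.14995) + (3/8)(0.12407) = 0.346.

0.346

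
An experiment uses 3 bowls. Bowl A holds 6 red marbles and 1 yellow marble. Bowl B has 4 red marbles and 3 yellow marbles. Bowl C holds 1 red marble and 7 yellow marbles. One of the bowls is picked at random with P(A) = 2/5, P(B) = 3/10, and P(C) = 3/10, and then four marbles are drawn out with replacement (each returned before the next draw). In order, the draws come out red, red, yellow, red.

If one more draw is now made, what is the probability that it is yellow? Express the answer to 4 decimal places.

0.2624

Compute the likelihood of the observed sequence for each case: P(data | bowl A) = (6/7)(6/7)(1/7)(6/7) = 0.089963; P(data | bowl B) = (4/7)(4/7)(3/7)(4/7) = 0.079967; P(data | bowl C) = (1/8)(1/8)(7/8)(1/8) = 0.001709.
The prior-weighted likelihoods are 2/5 · 0.089963 = 0.035985, 3/10 · 0.079967 = 0.02399, 3/10 · 0.001709 = 0.0005127; summing to 0.060488.
Dividing through by the total gives posterior P(bowl A | data) = 0.59491, P(bowl B | data) = 0.39661, P(bowl C | data) = 0.008476.
So P(yellow next | data) = Σ P(yellow next | H) P(H | data) = (1/7)(0.59491) + (3/7)(0.39661) + (7/8)(0.008476) = 0.26238.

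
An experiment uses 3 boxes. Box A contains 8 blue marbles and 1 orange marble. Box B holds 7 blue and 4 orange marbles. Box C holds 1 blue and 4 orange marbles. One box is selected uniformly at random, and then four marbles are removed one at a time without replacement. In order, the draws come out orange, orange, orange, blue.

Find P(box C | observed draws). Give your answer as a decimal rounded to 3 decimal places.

Under each hypothesis, the probability of the observed sequence is: P(data | box A) = (1/9)(0/8) = 0; P(data | box B) = (4/11)(3/10)(2/9)(7/8) = 7/330; P(data | box C) = (4/5)(3/4)(2/3)(1/2) = 1/5.
Weighting by the prior gives 1/3 · 0 = 0, 1/3 · 7/330 = 7/990, 1/3 · 1/5 = 1/15; with total 73/990.
By Bayes' rule, P(box C | data) = (1/15) / (73/990) = 66/73.

0.904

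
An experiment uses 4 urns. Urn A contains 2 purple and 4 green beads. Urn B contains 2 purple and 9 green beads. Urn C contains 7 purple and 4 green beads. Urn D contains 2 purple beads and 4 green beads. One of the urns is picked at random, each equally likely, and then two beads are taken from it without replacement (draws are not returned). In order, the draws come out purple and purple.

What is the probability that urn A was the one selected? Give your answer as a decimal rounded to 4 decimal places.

0.1250

For each hypothesis, P(data | H) works out to: P(data | urn A) = (2/6)(1/5) = 1/15; P(data | urn B) = (2/11)(1/10) = 1/55; P(data | urn C) = (7/11)(6/10) = 21/55; P(data | urn D) = (2/6)(1/5) = 1/15.
The prior-weighted likelihoods are 1/4 · 1/15 = 1/60, 1/4 · 1/55 = 1/220, 1/4 · 21/55 = 21/220, 1/4 · 1/15 = 1/60; these sum to 2/15.
Hence P(urn A | data) = (1/60) / (2/15) = 1/8.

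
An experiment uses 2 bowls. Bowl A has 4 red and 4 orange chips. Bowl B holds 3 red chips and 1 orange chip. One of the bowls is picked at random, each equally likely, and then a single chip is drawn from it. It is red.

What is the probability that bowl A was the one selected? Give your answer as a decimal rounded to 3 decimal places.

0.400

The likelihood of this draw under each hypothesis: P(data | bowl A) = (4/8) = 1/2; P(data | bowl B) = (3/4) = 3/4.
Weighting by the prior gives 1/2 · 1/2 = 1/4, 1/2 · 3/4 = 3/8; summing to 5/8.
Therefore the posterior P(bowl A | data) = (1/4) / (5/8) = 2/5.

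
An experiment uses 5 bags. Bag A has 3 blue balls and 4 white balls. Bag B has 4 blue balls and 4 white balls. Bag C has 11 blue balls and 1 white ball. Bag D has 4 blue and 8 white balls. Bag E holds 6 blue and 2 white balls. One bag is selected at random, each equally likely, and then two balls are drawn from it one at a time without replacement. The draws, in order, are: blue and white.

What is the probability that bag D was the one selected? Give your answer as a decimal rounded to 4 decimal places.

The likelihood of the observed sequence under each hypothesis: P(data | bag A) = (3/7)(4/6) = 0.28571; P(data | bag B) = (4/8)(4/7) = 0.28571; P(data | bag C) = (11/12)(1/11) = 0.083333; P(data | bag D) = (4/12)(8/11) = 0.24242; P(data | bag E) = (6/8)(2/7) = 0.21429.
The prior-weighted likelihoods are 1/5 · 0.28571 = 0.057143, 1/5 · 0.28571 = 0.057143, 1/5 · 0.083333 = 0.016667, 1/5 · 0.24242 = 0.048485, 1/5 · 0.21429 = 0.042857; these sum to 0.22229.
So P(bag D | data) = (0.048485) / (0.22229) = 0.21811.

0.2181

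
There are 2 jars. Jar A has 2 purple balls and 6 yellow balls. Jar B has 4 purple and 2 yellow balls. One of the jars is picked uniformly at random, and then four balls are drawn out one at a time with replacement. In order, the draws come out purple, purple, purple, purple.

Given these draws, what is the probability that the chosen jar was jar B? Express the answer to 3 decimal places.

0.981

Compute the likelihood of the observed sequence for each case: P(data | jar A) = (2/8)(2/8)(2/8)(2/8) = 0.0039062; P(data | jar B) = (4/6)(4/6)(4/6)(4/6) = 0.19753.
Weighting by the prior gives 1/2 · 0.0039062 = 0.0019531, 1/2 · 0.19753 = 0.098765; these sum to 0.10072.
So P(jar B | data) = (0.098765) / (0.10072) = 0.98061.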